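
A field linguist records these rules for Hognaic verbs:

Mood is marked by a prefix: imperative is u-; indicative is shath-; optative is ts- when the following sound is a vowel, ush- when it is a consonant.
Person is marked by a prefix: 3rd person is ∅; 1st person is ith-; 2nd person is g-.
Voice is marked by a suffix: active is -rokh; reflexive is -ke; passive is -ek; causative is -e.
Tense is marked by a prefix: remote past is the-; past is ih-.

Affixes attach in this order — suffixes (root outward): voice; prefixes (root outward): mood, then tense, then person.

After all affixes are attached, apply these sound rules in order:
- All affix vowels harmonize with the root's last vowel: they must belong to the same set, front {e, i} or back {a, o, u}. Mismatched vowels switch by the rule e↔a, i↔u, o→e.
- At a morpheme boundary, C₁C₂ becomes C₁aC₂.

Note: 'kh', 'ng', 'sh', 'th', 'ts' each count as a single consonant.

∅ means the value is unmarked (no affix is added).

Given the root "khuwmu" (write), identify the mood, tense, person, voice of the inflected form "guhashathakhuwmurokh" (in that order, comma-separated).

indicative, past, 2nd person, active

Segment: g-ih-shath-khuwmu-rokh.
mood: shath- → indicative.
tense: ih- → past.
person: g- → 2nd person.
voice: -rokh → active.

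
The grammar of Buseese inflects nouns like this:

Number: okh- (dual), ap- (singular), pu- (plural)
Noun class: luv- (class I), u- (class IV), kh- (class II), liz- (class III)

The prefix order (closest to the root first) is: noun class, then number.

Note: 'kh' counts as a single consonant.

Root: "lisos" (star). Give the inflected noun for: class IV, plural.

puulisos

Attach noun class class IV u- → ulisos.
Attach number plural pu- → puulisos.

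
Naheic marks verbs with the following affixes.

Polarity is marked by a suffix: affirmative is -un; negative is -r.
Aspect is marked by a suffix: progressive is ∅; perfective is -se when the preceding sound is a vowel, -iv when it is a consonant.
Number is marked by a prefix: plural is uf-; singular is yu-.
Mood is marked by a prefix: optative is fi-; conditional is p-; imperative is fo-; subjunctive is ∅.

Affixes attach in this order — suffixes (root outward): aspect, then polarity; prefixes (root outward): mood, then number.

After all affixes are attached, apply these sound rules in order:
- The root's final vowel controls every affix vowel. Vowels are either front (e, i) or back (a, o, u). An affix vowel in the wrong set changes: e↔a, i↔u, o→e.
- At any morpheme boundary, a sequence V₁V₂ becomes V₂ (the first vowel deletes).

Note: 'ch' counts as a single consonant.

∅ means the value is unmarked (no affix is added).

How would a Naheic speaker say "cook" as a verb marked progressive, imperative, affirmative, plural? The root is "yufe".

iffeyufin

aspect = progressive: zero marking, form stays yufe.
Attach mood imperative fo- → foyufe.
Attach polarity affirmative -un → foyufeun.
Attach number plural uf- → uffoyufeun.
Apply vowel harmony: uffoyufeun → iffeyufein.
Apply vowel deletion: iffeyufein → iffeyufin.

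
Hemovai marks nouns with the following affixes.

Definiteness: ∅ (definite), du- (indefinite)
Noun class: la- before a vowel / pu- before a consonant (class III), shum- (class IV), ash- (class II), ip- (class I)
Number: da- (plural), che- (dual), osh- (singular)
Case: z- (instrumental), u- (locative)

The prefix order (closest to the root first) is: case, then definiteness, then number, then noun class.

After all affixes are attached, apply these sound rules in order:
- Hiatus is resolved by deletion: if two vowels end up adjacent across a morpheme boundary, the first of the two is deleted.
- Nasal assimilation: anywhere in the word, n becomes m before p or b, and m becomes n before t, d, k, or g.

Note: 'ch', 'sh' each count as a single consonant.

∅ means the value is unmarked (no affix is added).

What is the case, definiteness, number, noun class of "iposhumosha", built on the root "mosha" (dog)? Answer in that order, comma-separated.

Segment: ip-osh-u-mosha.
case: u- → locative.
definiteness: ∅ → definite.
number: osh- → singular.
noun class: ip- → class I.

locative, definite, singular, class I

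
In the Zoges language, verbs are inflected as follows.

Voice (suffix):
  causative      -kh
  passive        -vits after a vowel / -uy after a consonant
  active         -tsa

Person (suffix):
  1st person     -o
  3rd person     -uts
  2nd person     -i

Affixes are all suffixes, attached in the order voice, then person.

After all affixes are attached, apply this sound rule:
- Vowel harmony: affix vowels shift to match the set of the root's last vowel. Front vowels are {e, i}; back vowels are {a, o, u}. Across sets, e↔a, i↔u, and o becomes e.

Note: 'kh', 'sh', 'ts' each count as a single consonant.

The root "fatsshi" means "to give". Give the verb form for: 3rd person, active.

Attach voice active -tsa → fatsshitsa.
Attach person 3rd person -uts → fatsshitsauts.
Apply vowel harmony: fatsshitsauts → fatsshitseits.

fatsshitseits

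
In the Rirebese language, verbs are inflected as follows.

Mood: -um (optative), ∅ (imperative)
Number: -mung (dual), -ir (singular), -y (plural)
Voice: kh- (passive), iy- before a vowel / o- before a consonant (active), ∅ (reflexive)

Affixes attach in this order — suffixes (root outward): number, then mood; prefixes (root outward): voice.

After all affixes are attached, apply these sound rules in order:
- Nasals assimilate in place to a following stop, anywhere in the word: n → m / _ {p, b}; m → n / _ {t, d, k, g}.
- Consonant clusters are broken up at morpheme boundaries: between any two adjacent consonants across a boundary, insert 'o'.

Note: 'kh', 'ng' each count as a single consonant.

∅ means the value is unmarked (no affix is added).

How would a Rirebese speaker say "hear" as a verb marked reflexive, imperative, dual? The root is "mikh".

mikhomung

voice = reflexive: zero marking, form stays mikh.
Attach number dual -mung → mikhmung.
mood = imperative: zero marking, form stays mikhmung.
Nasal assimilation: no change.
Apply epenthesis: mikhmung → mikhomung.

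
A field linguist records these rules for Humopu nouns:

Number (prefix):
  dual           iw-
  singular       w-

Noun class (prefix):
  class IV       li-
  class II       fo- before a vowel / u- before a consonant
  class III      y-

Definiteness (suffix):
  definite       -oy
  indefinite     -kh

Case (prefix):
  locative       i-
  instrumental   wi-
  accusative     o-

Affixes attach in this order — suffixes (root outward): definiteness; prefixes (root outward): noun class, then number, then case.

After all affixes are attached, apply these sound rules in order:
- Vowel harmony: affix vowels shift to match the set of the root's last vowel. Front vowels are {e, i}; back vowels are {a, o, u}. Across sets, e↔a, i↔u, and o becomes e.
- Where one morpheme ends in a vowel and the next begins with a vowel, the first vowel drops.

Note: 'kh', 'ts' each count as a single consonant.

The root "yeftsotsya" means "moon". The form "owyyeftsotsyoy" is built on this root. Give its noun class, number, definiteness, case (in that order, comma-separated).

Segment: o-w-y-yeftsotsya-oy.
noun class: y- → class III.
number: w- → singular.
definiteness: -oy → definite.
case: o- → accusative.

class III, singular, definite, accusative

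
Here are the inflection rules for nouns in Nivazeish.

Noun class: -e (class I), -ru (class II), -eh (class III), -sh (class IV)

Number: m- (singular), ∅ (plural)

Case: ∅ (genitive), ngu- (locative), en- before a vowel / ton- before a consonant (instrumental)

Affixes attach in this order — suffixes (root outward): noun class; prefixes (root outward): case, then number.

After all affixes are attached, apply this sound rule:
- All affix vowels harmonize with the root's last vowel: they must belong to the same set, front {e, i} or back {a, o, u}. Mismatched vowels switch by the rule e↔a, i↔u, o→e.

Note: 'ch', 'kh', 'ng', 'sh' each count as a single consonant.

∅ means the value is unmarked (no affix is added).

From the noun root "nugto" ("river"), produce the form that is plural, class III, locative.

Attach noun class class III -eh → nugtoeh.
Attach case locative ngu- → ngunugtoeh.
number = plural: zero marking, form stays ngunugtoeh.
Apply vowel harmony: ngunugtoeh → ngunugtoah.

ngunugtoah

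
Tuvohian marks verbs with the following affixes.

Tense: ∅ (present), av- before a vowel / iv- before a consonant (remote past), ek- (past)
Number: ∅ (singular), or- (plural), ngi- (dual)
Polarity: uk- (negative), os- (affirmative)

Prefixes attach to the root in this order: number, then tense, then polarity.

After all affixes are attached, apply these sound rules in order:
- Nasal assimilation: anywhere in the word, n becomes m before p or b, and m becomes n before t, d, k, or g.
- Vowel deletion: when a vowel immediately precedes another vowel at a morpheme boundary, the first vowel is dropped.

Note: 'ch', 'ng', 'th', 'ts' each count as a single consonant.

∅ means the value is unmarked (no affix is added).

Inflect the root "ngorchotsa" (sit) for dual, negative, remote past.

Attach number dual ngi- → ngingorchotsa.
Attach tense remote past iv- (before consonant 'ng') → ivngingorchotsa.
Attach polarity negative uk- → ukivngingorchotsa.
Nasal assimilation: no change.
Vowel deletion: no change.

ukivngingorchotsa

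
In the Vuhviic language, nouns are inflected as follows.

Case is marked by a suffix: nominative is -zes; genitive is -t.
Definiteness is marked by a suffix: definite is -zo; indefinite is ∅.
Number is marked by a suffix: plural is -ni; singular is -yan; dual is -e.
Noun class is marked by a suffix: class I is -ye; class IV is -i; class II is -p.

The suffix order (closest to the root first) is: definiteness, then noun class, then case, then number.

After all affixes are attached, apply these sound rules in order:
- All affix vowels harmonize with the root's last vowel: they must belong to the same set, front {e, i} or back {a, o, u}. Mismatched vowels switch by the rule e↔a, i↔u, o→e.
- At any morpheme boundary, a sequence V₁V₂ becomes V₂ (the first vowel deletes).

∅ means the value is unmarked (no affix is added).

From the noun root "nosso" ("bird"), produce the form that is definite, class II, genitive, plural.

nossozoptnu

Attach definiteness definite -zo → nossozo.
Attach noun class class II -p → nossozop.
Attach case genitive -t → nossozopt.
Attach number plural -ni → nossozoptni.
Apply vowel harmony: nossozoptni → nossozoptnu.
Vowel deletion: no change.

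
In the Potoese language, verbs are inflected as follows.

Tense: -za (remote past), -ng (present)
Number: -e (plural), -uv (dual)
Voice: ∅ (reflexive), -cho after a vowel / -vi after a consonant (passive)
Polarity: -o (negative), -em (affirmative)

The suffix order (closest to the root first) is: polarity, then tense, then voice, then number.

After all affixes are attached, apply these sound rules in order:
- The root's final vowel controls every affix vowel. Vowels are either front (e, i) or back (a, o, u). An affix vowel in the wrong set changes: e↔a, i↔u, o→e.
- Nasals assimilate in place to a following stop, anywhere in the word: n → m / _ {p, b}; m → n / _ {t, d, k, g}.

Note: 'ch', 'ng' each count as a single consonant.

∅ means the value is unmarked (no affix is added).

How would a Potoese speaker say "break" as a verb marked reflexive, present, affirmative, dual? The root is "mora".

moraamnguv

Attach polarity affirmative -em → moraem.
Attach tense present -ng → moraemng.
voice = reflexive: zero marking, form stays moraemng.
Attach number dual -uv → moraemnguv.
Apply vowel harmony: moraemnguv → moraamnguv.
Nasal assimilation: no change.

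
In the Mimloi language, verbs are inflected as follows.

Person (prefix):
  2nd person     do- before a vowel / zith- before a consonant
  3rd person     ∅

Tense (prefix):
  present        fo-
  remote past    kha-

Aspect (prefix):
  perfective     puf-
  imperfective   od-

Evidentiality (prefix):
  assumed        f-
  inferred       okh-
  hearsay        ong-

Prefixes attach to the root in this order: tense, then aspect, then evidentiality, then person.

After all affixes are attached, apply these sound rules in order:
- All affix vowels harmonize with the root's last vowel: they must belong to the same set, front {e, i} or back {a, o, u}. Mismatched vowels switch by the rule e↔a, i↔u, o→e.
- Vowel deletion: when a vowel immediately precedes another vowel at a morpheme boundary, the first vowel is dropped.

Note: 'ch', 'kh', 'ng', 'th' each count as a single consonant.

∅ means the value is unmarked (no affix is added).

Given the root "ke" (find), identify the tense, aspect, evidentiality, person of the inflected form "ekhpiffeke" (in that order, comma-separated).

Segment: okh-puf-fo-ke.
tense: fo- → present.
aspect: puf- → perfective.
evidentiality: okh- → inferred.
person: ∅ → 3rd person.

present, perfective, inferred, 3rd person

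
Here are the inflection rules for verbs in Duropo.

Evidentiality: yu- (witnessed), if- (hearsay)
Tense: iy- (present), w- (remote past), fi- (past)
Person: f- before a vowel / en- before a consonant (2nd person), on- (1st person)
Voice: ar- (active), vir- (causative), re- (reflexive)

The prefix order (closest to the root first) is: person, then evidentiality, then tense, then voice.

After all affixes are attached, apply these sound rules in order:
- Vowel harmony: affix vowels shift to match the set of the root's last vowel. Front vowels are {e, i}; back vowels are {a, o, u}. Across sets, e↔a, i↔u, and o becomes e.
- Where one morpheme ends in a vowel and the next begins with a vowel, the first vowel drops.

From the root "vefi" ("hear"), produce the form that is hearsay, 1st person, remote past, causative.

Attach person 1st person on- → onvefi.
Attach evidentiality hearsay if- → ifonvefi.
Attach tense remote past w- → wifonvefi.
Attach voice causative vir- → virwifonvefi.
Apply vowel harmony: virwifonvefi → virwifenvefi.
Vowel deletion: no change.

virwifenvefi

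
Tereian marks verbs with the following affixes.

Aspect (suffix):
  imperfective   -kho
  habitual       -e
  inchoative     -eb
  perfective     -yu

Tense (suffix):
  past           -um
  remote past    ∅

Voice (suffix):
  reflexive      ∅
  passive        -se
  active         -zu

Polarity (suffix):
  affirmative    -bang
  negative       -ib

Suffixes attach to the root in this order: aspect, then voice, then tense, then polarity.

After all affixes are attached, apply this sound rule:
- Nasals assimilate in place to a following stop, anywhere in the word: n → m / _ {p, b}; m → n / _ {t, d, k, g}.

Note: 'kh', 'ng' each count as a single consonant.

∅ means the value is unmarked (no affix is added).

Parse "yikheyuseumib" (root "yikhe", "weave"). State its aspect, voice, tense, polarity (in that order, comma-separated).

Segment: yikhe-yu-se-um-ib.
aspect: -yu → perfective.
voice: -se → passive.
tense: -um → past.
polarity: -ib → negative.

perfective, passive, past, negative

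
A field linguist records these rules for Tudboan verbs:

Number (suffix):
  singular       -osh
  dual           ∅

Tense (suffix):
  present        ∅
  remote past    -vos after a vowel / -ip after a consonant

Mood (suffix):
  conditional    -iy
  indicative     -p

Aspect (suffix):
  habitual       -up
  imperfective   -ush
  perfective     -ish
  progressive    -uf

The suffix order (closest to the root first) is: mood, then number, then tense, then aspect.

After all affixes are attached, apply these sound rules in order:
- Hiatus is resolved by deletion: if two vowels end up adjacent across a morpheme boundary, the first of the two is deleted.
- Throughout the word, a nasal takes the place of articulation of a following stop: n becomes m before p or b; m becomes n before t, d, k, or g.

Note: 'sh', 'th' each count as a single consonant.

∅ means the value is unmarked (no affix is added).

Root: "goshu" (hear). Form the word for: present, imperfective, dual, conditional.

Attach mood conditional -iy → goshuiy.
number = dual: zero marking, form stays goshuiy.
tense = present: zero marking, form stays goshuiy.
Attach aspect imperfective -ush → goshuiyush.
Apply vowel deletion: goshuiyush → goshiyush.
Nasal assimilation: no change.

goshiyush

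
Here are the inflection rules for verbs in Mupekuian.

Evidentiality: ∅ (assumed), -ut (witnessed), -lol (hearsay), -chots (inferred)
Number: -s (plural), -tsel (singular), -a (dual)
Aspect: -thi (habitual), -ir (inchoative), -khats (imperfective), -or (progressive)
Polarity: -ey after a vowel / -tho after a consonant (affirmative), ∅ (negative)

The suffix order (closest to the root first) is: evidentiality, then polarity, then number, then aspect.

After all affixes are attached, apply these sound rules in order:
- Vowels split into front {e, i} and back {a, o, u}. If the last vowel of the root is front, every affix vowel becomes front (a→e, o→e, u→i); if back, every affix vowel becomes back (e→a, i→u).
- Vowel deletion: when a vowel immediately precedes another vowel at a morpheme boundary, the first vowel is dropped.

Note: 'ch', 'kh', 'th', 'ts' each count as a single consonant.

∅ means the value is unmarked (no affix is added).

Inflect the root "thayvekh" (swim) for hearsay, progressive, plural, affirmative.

thayvekhleltheser

Attach evidentiality hearsay -lol → thayvekhlol.
Attach polarity affirmative -tho (after consonant 'l') → thayvekhloltho.
Attach number plural -s → thayvekhlolthos.
Attach aspect progressive -or → thayvekhlolthosor.
Apply vowel harmony: thayvekhlolthosor → thayvekhleltheser.
Vowel deletion: no change.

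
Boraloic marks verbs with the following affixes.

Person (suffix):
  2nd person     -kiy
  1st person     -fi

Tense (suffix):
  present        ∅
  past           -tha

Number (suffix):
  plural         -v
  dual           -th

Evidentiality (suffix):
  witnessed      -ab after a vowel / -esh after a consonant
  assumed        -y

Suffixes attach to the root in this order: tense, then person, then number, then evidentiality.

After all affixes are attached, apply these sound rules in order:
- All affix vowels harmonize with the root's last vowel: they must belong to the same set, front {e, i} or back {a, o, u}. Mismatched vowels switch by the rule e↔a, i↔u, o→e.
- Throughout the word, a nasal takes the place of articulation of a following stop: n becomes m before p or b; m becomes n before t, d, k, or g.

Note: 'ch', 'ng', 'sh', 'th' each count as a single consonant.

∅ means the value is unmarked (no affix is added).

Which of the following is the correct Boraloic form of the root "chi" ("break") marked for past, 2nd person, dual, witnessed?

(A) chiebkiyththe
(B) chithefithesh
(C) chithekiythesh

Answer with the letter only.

Attach tense past -tha → chitha.
Attach person 2nd person -kiy → chithakiy.
Attach number dual -th → chithakiyth.
Attach evidentiality witnessed -esh (after consonant 'th') → chithakiythesh.
Apply vowel harmony: chithakiythesh → chithekiythesh.
Nasal assimilation: no change.
So the correct form is chithekiythesh, option (C).
(B) chithefithesh is wrong: it uses 1st person instead of 2nd person for person.
(A) chiebkiyththe is wrong: it has the affixes in the wrong order.

C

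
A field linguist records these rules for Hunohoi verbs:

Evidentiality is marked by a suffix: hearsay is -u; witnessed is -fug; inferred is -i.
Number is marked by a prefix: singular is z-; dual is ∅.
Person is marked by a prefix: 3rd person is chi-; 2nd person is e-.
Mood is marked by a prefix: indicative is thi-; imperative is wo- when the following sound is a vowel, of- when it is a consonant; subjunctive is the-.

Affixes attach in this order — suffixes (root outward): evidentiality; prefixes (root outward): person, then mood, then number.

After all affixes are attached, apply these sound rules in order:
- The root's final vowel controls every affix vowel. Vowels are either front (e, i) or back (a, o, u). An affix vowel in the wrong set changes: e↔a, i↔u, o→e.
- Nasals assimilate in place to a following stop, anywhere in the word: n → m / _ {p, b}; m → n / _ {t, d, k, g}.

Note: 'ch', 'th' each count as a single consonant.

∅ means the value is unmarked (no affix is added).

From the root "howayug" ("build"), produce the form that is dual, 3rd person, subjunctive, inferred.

Attach person 3rd person chi- → chihowayug.
Attach evidentiality inferred -i → chihowayugi.
Attach mood subjunctive the- → thechihowayugi.
number = dual: zero marking, form stays thechihowayugi.
Apply vowel harmony: thechihowayugi → thachuhowayugu.
Nasal assimilation: no change.

thachuhowayugu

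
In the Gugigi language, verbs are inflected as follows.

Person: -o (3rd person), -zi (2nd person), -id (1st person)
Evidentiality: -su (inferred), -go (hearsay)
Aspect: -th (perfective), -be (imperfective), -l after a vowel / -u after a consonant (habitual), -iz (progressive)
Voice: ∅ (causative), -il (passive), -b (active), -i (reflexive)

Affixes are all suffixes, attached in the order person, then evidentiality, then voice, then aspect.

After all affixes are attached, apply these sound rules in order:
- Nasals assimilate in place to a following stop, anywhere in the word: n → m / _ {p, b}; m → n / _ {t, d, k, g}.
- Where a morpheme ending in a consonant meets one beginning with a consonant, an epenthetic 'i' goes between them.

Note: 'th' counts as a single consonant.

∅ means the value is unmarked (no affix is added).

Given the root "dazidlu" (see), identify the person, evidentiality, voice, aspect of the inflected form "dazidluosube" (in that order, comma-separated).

Segment: dazidlu-o-su-be.
person: -o → 3rd person.
evidentiality: -su → inferred.
voice: ∅ → causative.
aspect: -be → imperfective.

3rd person, inferred, causative, imperfective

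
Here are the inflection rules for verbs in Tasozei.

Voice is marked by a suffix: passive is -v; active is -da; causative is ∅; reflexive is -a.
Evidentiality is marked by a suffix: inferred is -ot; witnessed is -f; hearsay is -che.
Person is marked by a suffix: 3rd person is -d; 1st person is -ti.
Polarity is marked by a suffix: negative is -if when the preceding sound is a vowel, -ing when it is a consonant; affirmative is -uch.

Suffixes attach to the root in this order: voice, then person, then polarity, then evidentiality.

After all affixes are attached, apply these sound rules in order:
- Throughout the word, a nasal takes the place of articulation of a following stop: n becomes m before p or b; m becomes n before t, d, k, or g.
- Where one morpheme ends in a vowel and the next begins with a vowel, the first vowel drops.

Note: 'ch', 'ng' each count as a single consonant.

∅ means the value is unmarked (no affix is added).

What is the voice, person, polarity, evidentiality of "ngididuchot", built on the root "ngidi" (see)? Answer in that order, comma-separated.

Segment: ngidi-d-uch-ot.
voice: ∅ → causative.
person: -d → 3rd person.
polarity: -uch → affirmative.
evidentiality: -ot → inferred.

causative, 3rd person, affirmative, inferred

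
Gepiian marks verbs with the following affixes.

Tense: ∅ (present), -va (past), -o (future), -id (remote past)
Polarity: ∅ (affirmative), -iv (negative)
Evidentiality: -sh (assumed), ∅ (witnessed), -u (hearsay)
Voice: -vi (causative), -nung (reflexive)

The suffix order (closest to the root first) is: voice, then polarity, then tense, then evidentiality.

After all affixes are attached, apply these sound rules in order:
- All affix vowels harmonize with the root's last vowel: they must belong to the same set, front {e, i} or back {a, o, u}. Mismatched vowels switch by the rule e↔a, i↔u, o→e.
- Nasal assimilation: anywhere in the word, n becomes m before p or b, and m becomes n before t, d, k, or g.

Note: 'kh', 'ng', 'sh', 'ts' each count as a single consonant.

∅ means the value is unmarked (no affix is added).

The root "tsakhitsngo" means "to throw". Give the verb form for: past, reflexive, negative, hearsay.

Attach voice reflexive -nung → tsakhitsngonung.
Attach polarity negative -iv → tsakhitsngonungiv.
Attach tense past -va → tsakhitsngonungivva.
Attach evidentiality hearsay -u → tsakhitsngonungivvau.
Apply vowel harmony: tsakhitsngonungivvau → tsakhitsngonunguvvau.
Nasal assimilation: no change.

tsakhitsngonunguvvau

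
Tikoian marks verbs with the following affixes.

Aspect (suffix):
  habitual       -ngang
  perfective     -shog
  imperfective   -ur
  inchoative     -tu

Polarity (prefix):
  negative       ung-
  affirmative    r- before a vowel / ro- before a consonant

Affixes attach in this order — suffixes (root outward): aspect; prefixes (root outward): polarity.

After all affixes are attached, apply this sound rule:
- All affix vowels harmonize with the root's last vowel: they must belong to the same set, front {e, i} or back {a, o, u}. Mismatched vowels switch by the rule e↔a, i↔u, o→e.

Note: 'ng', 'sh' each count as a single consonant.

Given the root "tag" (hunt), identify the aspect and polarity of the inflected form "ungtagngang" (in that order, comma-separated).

habitual, negative

Segment: ung-tag-ngang.
aspect: -ngang → habitual.
polarity: ung- → negative.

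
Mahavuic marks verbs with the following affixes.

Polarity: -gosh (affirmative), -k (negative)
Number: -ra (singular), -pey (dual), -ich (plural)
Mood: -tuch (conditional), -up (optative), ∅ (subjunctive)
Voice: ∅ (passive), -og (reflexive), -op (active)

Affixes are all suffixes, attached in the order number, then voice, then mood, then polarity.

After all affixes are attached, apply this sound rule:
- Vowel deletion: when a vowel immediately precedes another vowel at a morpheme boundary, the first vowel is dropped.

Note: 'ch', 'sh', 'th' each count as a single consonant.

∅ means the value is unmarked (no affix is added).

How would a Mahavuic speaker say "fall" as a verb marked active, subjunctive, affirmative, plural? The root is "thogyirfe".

thogyirfichopgosh

Attach number plural -ich → thogyirfeich.
Attach voice active -op → thogyirfeichop.
mood = subjunctive: zero marking, form stays thogyirfeichop.
Attach polarity affirmative -gosh → thogyirfeichopgosh.
Apply vowel deletion: thogyirfeichopgosh → thogyirfichopgosh.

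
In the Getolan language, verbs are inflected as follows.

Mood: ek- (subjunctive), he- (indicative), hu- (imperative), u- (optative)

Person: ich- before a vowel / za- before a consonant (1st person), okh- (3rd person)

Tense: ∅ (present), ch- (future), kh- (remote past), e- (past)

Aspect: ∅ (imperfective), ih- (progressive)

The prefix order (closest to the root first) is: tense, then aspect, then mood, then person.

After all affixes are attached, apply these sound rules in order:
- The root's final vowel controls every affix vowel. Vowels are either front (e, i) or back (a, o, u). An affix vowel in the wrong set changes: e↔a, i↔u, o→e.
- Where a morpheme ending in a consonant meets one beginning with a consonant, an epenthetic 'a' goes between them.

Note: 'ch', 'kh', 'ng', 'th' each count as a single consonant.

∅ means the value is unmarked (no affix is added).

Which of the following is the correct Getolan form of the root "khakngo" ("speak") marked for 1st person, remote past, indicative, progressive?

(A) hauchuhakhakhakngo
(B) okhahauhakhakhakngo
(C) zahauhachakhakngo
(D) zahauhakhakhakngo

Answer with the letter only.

Attach tense remote past kh- → khkhakngo.
Attach aspect progressive ih- → ihkhkhakngo.
Attach mood indicative he- → heihkhkhakngo.
Attach person 1st person za- (before consonant 'h') → zaheihkhkhakngo.
Apply vowel harmony: zaheihkhkhakngo → zahauhkhkhakngo.
Apply epenthesis: zahauhkhkhakngo → zahauhakhakhakngo.
So the correct form is zahauhakhakhakngo, option (D).
(B) okhahauhakhakhakngo is wrong: it uses 3rd person instead of 1st person for person.
(C) zahauhachakhakngo is wrong: it uses future instead of remote past for tense.
(A) hauchuhakhakhakngo is wrong: it has the affixes in the wrong order.

D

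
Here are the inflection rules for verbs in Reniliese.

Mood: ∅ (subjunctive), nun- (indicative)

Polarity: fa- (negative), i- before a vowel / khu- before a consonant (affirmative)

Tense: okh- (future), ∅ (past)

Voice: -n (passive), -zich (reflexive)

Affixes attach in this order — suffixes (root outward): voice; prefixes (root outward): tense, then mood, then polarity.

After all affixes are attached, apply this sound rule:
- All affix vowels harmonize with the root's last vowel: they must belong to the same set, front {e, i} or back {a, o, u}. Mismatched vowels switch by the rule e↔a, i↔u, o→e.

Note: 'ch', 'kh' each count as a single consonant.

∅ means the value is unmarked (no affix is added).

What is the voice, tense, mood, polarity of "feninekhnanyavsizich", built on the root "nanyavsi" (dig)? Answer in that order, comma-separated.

reflexive, future, indicative, negative

Segment: fa-nun-okh-nanyavsi-zich.
voice: -zich → reflexive.
tense: okh- → future.
mood: nun- → indicative.
polarity: fa- → negative.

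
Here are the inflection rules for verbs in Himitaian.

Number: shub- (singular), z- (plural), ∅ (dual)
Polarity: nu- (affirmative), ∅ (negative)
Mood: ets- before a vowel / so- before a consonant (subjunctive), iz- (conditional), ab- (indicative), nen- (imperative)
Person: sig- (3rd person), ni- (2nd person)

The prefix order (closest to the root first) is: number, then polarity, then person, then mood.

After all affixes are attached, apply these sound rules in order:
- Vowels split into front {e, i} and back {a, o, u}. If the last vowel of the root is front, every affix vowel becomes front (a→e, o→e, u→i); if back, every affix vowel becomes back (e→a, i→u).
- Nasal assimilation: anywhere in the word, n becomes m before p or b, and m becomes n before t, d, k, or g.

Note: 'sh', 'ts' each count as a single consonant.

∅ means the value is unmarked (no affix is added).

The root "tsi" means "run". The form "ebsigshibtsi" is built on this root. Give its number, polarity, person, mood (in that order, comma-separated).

Segment: ab-sig-shub-tsi.
number: shub- → singular.
polarity: ∅ → negative.
person: sig- → 3rd person.
mood: ab- → indicative.

singular, negative, 3rd person, indicative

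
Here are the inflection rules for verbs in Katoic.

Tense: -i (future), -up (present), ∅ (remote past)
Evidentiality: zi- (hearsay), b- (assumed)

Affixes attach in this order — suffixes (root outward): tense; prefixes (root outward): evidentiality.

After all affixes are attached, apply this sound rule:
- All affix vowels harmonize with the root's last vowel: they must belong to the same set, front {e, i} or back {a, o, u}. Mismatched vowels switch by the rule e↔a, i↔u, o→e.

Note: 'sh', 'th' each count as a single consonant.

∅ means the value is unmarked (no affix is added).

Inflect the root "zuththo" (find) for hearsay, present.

zuzuththoup

Attach tense present -up → zuththoup.
Attach evidentiality hearsay zi- → zizuththoup.
Apply vowel harmony: zizuththoup → zuzuththoup.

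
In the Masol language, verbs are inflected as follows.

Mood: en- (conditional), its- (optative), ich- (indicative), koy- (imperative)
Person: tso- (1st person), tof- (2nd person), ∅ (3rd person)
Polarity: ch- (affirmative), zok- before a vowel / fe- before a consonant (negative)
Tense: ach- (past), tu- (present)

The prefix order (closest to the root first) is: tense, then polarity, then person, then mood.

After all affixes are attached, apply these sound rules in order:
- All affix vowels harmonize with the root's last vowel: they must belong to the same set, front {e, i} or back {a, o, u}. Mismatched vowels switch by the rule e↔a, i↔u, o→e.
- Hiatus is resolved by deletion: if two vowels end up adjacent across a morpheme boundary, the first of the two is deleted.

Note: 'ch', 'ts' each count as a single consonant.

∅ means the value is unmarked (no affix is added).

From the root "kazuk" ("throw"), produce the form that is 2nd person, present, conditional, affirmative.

antofchtukazuk

Attach tense present tu- → tukazuk.
Attach polarity affirmative ch- → chtukazuk.
Attach person 2nd person tof- → tofchtukazuk.
Attach mood conditional en- → entofchtukazuk.
Apply vowel harmony: entofchtukazuk → antofchtukazuk.
Vowel deletion: no change.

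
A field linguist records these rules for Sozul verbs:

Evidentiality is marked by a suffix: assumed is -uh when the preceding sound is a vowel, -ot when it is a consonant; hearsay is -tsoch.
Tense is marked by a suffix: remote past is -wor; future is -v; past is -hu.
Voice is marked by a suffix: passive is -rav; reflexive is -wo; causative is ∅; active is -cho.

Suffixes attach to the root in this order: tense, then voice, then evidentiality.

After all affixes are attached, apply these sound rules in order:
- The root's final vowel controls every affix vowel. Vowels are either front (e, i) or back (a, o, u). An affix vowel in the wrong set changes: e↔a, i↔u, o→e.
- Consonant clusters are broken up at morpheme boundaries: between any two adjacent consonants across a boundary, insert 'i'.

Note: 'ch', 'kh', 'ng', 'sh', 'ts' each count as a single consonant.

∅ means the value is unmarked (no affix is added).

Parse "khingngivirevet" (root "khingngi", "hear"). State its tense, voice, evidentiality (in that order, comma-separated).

future, passive, assumed

Segment: khingngi-v-rav-ot.
tense: -v → future.
voice: -rav → passive.
evidentiality: -uh/ot → assumed.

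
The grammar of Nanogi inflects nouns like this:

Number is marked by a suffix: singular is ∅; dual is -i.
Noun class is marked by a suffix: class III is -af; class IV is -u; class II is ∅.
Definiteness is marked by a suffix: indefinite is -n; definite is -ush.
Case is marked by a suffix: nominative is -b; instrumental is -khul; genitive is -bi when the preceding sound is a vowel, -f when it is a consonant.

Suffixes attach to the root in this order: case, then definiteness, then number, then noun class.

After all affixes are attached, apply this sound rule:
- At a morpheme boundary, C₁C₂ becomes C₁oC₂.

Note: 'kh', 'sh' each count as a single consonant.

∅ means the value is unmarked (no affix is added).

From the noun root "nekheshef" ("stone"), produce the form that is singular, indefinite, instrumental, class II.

nekheshefokhulon

Attach case instrumental -khul → nekheshefkhul.
Attach definiteness indefinite -n → nekheshefkhuln.
number = singular: zero marking, form stays nekheshefkhuln.
noun class = class II: zero marking, form stays nekheshefkhuln.
Apply epenthesis: nekheshefkhuln → nekheshefokhulon.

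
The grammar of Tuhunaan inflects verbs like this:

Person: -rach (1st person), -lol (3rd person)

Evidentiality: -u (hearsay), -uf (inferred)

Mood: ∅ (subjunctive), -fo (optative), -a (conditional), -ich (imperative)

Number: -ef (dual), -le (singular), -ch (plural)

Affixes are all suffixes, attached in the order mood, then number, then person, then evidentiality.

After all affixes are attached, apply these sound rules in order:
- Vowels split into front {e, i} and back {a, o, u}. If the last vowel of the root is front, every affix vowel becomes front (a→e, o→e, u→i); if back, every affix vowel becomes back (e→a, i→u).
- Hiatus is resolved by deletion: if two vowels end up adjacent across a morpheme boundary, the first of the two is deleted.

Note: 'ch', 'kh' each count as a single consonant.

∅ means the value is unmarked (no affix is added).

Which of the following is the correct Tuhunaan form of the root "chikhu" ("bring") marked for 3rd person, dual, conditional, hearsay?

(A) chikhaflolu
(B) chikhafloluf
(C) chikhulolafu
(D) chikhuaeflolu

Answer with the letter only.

A

Attach mood conditional -a → chikhua.
Attach number dual -ef → chikhuaef.
Attach person 3rd person -lol → chikhuaeflol.
Attach evidentiality hearsay -u → chikhuaeflolu.
Apply vowel harmony: chikhuaeflolu → chikhuaaflolu.
Apply vowel deletion: chikhuaaflolu → chikhaflolu.
So the correct form is chikhaflolu, option (A).
(C) chikhulolafu is wrong: it has the affixes in the wrong order.
(D) chikhuaeflolu is wrong: it fails to apply the sound rule(s).
(B) chikhafloluf is wrong: it uses inferred instead of hearsay for evidentiality.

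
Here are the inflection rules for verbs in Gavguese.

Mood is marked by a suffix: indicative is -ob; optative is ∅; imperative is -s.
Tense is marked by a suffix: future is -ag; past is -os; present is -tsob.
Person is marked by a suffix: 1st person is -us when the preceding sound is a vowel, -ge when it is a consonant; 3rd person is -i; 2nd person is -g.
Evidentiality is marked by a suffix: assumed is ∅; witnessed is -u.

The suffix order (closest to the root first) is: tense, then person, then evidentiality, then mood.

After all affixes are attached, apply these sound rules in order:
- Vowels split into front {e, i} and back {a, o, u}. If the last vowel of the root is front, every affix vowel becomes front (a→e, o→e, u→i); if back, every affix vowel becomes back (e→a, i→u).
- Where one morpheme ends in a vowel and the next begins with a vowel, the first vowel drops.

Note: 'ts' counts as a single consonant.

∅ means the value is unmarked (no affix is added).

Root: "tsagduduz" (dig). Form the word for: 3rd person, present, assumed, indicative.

Attach tense present -tsob → tsagduduztsob.
Attach person 3rd person -i → tsagduduztsobi.
evidentiality = assumed: zero marking, form stays tsagduduztsobi.
Attach mood indicative -ob → tsagduduztsobiob.
Apply vowel harmony: tsagduduztsobiob → tsagduduztsobuob.
Apply vowel deletion: tsagduduztsobuob → tsagduduztsobob.

tsagduduztsobob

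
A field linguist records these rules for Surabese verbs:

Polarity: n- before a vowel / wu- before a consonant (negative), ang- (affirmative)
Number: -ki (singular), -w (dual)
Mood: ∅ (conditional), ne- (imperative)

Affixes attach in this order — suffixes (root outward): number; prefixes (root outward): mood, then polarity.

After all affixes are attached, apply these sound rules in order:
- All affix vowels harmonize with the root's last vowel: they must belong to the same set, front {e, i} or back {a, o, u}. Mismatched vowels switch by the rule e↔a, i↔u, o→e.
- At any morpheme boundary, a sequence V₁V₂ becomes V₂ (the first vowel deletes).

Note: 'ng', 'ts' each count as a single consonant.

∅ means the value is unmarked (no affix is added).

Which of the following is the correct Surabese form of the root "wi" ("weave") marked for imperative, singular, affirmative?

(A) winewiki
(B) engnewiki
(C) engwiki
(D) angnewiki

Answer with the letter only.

Attach mood imperative ne- → newi.
Attach number singular -ki → newiki.
Attach polarity affirmative ang- → angnewiki.
Apply vowel harmony: angnewiki → engnewiki.
Vowel deletion: no change.
So the correct form is engnewiki, option (B).
(D) angnewiki is wrong: it fails to apply the sound rule(s).
(C) engwiki is wrong: it uses conditional instead of imperative for mood.
(A) winewiki is wrong: it uses negative instead of affirmative for polarity.

B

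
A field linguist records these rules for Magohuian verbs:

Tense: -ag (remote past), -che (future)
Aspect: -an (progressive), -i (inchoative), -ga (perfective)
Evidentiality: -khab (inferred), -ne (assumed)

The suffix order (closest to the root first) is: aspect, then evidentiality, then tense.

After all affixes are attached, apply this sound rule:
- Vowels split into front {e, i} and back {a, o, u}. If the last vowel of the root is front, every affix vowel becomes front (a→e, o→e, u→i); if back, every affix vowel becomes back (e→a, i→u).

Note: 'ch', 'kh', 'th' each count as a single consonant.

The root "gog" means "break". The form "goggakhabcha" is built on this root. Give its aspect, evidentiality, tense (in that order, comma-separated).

perfective, inferred, future

Segment: gog-ga-khab-che.
aspect: -ga → perfective.
evidentiality: -khab → inferred.
tense: -che → future.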